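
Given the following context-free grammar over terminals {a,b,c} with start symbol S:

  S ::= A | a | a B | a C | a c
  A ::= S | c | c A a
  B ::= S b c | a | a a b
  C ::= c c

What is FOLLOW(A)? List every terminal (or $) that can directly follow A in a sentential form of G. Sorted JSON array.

Compute FIRST by fixpoint:
round 1:
  A via A→c: +{c}
  B via B→a: +{a}
  C via C→c c: +{c}
  S via S→A: +{c}
  S via S→a: +{a}
  FIRST(S)={a,c}  FIRST(A)={c}  FIRST(B)={a}  FIRST(C)={c}
round 2:
  A via A→S: +{a}
  B via B→S b c: +{c}
  FIRST(S)={a,c}  FIRST(A)={a,c}  FIRST(B)={a,c}  FIRST(C)={c}
round 3: — fixpoint
  FIRST(S)={a,c}  FIRST(A)={a,c}  FIRST(B)={a,c}  FIRST(C)={c}

FOLLOW sets:
seed FOLLOW(S) with $
iter 1:
  A→c A a: FOLLOW(A) ⊇ FIRST(a) = {a}; new: +{a}
  B→S b c: FOLLOW(S) ⊇ FIRST(b) = {b}; new: +{b}
  S→A: FOLLOW(A) ⊇ FOLLOW(S) ⊇ {$,b}; new: +{$,b}
  S→a B: FOLLOW(B) ⊇ FOLLOW(S) ⊇ {$,b}; new: +{$,b}
  S→a C: FOLLOW(C) ⊇ FOLLOW(S) ⊇ {$,b}; new: +{$,b}
  FOLLOW(S)={$,b}  FOLLOW(A)={$,a,b}  FOLLOW(B)={$,b}  FOLLOW(C)={$,b}
iter 2:
  A→S: FOLLOW(S) ⊇ FOLLOW(A) ⊇ {$,a,b}; new: +{a}
  S→a B: FOLLOW(B) ⊇ FOLLOW(S) ⊇ {$,a,b}; new: +{a}
  S→a C: FOLLOW(C) ⊇ FOLLOW(S) ⊇ {$,a,b}; new: +{a}
  FOLLOW(S)={$,a,b}  FOLLOW(A)={$,a,b}  FOLLOW(B)={$,a,b}  FOLLOW(C)={$,a,b}
iter 3: — fixpoint
  FOLLOW(S)={$,a,b}  FOLLOW(A)={$,a,b}  FOLLOW(B)={$,a,b}  FOLLOW(C)={$,a,b}

FOLLOW(A) = ["$", "a", "b"]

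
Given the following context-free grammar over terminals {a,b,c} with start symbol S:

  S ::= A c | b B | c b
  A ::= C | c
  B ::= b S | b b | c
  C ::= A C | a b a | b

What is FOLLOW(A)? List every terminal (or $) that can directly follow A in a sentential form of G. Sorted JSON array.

FIRST iteration:
[1]
  A via A→c: +{c}
  B via B→b S: +{b}
  B via B→c: +{c}
  C via C→A C: +{c}
  C via C→a b a: +{a}
  C via C→b: +{b}
  S via S→A c: +{c}
  S via S→b B: +{b}
  FIRST(S)={b,c}  FIRST(A)={c}  FIRST(B)={b,c}  FIRST(C)={a,b,c}
[2]
  A via A→C: +{a,b}
  S via S→A c: +{a}
  FIRST(S)={a,b,c}  FIRST(A)={a,b,c}  FIRST(B)={b,c}  FIRST(C)={a,b,c}
[3] — fixpoint
  FIRST(S)={a,b,c}  FIRST(A)={a,b,c}  FIRST(B)={b,c}  FIRST(C)={a,b,c}

Compute FOLLOW by fixpoint:
seed FOLLOW(S) with $
pass 1:
  C→A C: FOLLOW(A) ⊇ FIRST(C) = {a,b,c}; new: +{a,b,c}
  S→b B: FOLLOW(B) ⊇ FOLLOW(S) ⊇ {$}; new: +{$}
  S: {$}  A: {a,b,c}  B: {$}  C: {}
pass 2:
  A→C: FOLLOW(C) ⊇ FOLLOW(A) ⊇ {a,b,c}; new: +{a,b,c}
  S: {$}  A: {a,b,c}  B: {$}  C: {a,b,c}
pass 3: (no change)
  S: {$}  A: {a,b,c}  B: {$}  C: {a,b,c}

FOLLOW(A) = ["a", "b", "c"]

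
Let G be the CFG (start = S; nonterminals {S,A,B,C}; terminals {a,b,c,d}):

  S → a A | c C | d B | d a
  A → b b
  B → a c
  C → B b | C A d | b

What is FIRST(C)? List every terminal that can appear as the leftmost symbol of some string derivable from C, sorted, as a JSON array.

FIRST iteration:
pass 1:
  A via A→b b: +{b}
  B via B→a c: +{a}
  C via C→B b: +{a}
  C via C→b: +{b}
  S via S→a A: +{a}
  S via S→c C: +{c}
  S via S→d B: +{d}
  S: {a,c,d}  A: {b}  B: {a}  C: {a,b}
pass 2: (stable)
  S: {a,c,d}  A: {b}  B: {a}  C: {a,b}

FIRST(C) = ["a", "b"]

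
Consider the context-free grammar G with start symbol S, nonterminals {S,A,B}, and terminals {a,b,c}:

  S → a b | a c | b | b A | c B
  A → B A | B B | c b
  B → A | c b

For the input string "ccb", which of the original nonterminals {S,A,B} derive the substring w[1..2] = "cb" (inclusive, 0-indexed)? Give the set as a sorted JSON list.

Convert to CNF:
  S -> T0 B | T1 A | T2 T0 | T2 T1 | b
  A -> B A | B B | T0 T1
  B -> B A | B B | T0 T1
  T0 -> c
  T1 -> b
  T2 -> a

Fill CYK table bottom-up (cells [i..j] with 1 ≤ i ≤ j ≤ 2 only):
  cell(1,1) c: {T0}  orig:{}
  cell(2,2) b: {S,T1}  orig:{S}
  cell(1,2) cb: {A,B}

Original NTs in T[1,2] deriving "cb": ["A", "B"]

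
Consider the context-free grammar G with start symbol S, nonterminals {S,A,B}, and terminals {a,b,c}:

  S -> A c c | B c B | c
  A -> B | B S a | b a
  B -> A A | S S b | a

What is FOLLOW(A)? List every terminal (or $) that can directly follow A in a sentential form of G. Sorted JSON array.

Compute FIRST by fixpoint:
iter 1:
  A via A→b a: +{b}
  B via B→A A: +{b}
  B via B→a: +{a}
  S via S→A c c: +{b}
  S via S→B c B: +{a}
  S via S→c: +{c}
  FIRST[S]={a,b,c}  FIRST[A]={b}  FIRST[B]={a,b}
iter 2:
  A via A→B: +{a}
  B via B→S S b: +{c}
  FIRST[S]={a,b,c}  FIRST[A]={a,b}  FIRST[B]={a,b,c}
iter 3:
  A via A→B: +{c}
  FIRST[S]={a,b,c}  FIRST[A]={a,b,c}  FIRST[B]={a,b,c}
iter 4: done
  FIRST[S]={a,b,c}  FIRST[A]={a,b,c}  FIRST[B]={a,b,c}

FOLLOW iteration:
initialize: $ ∈ FOLLOW(S)
[1]
  A→B S a: FOLLOW(B) ⊇ FIRST(S) = {a,b,c}; new: +{a,b,c}
  A→B S a: FOLLOW(S) ⊇ FIRST(a) = {a}; new: +{a}
  B→A A: FOLLOW(A) ⊇ FIRST(A) = {a,b,c}; new: +{a,b,c}
  B→S S b: FOLLOW(S) ⊇ FIRST(S) = {a,b,c}; new: +{b,c}
  S→B c B: FOLLOW(B) ⊇ FOLLOW(S) ⊇ {$,a,b,c}; new: +{$}
  S: {$,a,b,c}  A: {a,b,c}  B: {$,a,b,c}
[2]
  B→A A: FOLLOW(A) ⊇ FOLLOW(B) ⊇ {$,a,b,c}; new: +{$}
  S: {$,a,b,c}  A: {$,a,b,c}  B: {$,a,b,c}
[3] done
  S: {$,a,b,c}  A: {$,a,b,c}  B: {$,a,b,c}

FOLLOW(A) = ["$", "a", "b", "c"]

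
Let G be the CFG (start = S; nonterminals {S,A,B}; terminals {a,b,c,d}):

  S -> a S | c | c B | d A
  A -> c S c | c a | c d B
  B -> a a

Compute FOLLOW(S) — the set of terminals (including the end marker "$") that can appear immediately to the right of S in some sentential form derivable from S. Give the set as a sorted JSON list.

Compute FIRST by fixpoint:
[1]
  A via A→c S c: +{c}
  B via B→a a: +{a}
  S via S→a S: +{a}
  S via S→c: +{c}
  S via S→d A: +{d}
  S: {a,c,d}  A: {c}  B: {a}
[2] (no change)
  S: {a,c,d}  A: {c}  B: {a}

FOLLOW iteration:
initialize: $ ∈ FOLLOW(S)
iter 1:
  A→c S c: FOLLOW(S) ⊇ FIRST(c) = {c}; new: +{c}
  S→c B: FOLLOW(B) ⊇ FOLLOW(S) ⊇ {$,c}; new: +{$,c}
  S→d A: FOLLOW(A) ⊇ FOLLOW(S) ⊇ {$,c}; new: +{$,c}
  S: {$,c}  A: {$,c}  B: {$,c}
iter 2: done
  S: {$,c}  A: {$,c}  B: {$,c}

FOLLOW(S) = ["$", "c"]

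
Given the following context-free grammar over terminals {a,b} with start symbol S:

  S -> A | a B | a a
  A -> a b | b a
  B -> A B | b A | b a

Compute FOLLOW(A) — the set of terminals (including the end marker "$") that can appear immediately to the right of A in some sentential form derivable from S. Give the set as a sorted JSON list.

FIRST iteration:
iter 1:
  A via A→a b: +{a}
  A via A→b a: +{b}
  B via B→A B: +{a,b}
  S via S→A: +{a,b}
  S: {a,b}  A: {a,b}  B: {a,b}
iter 2: (no change)
  S: {a,b}  A: {a,b}  B: {a,b}

FOLLOW iteration:
initialize: $ ∈ FOLLOW(S)
iter 1:
  B→A B: FOLLOW(A) ⊇ FIRST(B) = {a,b}; new: +{a,b}
  S→A: FOLLOW(A) ⊇ FOLLOW(S) ⊇ {$}; new: +{$}
  S→a B: FOLLOW(B) ⊇ FOLLOW(S) ⊇ {$}; new: +{$}
  FOLLOW(S)={$}  FOLLOW(A)={$,a,b}  FOLLOW(B)={$}
iter 2: (no change)
  FOLLOW(S)={$}  FOLLOW(A)={$,a,b}  FOLLOW(B)={$}

FOLLOW(A) = ["$", "a", "b"]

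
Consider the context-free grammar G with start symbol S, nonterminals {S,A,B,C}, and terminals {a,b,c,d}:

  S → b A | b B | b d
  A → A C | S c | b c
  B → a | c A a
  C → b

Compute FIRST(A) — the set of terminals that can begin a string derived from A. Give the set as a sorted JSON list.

Compute FIRST by fixpoint:
iter 1:
  A via A→b c: +{b}
  B via B→a: +{a}
  B via B→c A a: +{c}
  C via C→b: +{b}
  S via S→b A: +{b}
  S: {b}  A: {b}  B: {a,c}  C: {b}
iter 2: — fixpoint
  S: {b}  A: {b}  B: {a,c}  C: {b}

FIRST(A) = ["b"]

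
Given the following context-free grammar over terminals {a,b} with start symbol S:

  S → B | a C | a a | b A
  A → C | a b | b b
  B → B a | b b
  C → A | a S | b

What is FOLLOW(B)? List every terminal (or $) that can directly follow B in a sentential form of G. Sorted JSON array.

FIRST iteration:
pass 1:
  A via A→a b: +{a}
  A via A→b b: +{b}
  B via B→b b: +{b}
  C via C→A: +{a,b}
  S via S→B: +{b}
  S via S→a C: +{a}
  FIRST(S)={a,b}  FIRST(A)={a,b}  FIRST(B)={b}  FIRST(C)={a,b}
pass 2: — fixpoint
  FIRST(S)={a,b}  FIRST(A)={a,b}  FIRST(B)={b}  FIRST(C)={a,b}

FOLLOW iteration:
FOLLOW(S) := {$}
iter 1:
  B→B a: FOLLOW(B) ⊇ FIRST(a) = {a}; new: +{a}
  S→B: FOLLOW(B) ⊇ FOLLOW(S) ⊇ {$}; new: +{$}
  S→a C: FOLLOW(C) ⊇ FOLLOW(S) ⊇ {$}; new: +{$}
  S→b A: FOLLOW(A) ⊇ FOLLOW(S) ⊇ {$}; new: +{$}
  S: {$}  A: {$}  B: {$,a}  C: {$}
iter 2: done
  S: {$}  A: {$}  B: {$,a}  C: {$}

FOLLOW(B) = ["$", "a"]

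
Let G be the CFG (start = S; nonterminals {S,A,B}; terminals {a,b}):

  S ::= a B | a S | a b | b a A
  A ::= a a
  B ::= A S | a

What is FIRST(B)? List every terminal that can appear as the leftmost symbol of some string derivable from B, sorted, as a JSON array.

Compute FIRST by fixpoint:
pass 1:
  A via A→a a: +{a}
  B via B→A S: +{a}
  S via S→a B: +{a}
  S via S→b a A: +{b}
  S: {a,b}  A: {a}  B: {a}
pass 2: (no change)
  S: {a,b}  A: {a}  B: {a}

FIRST(B) = ["a"]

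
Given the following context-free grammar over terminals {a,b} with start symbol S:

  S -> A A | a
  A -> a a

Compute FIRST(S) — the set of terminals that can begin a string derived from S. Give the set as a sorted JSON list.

Compute FIRST by fixpoint:
round 1:
  A via A→a a: +{a}
  S via S→A A: +{a}
  S: {a}  A: {a}
round 2: done
  S: {a}  A: {a}

FIRST(S) = ["a"]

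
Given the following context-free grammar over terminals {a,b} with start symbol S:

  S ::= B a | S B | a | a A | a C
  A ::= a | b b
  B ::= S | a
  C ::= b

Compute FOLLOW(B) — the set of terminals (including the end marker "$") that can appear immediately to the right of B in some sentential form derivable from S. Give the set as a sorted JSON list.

FIRST iteration:
[1]
  A via A→a: +{a}
  A via A→b b: +{b}
  B via B→a: +{a}
  C via C→b: +{b}
  S via S→B a: +{a}
  FIRST[S]={a}  FIRST[A]={a,b}  FIRST[B]={a}  FIRST[C]={b}
[2] (no change)
  FIRST[S]={a}  FIRST[A]={a,b}  FIRST[B]={a}  FIRST[C]={b}

Compute FOLLOW by fixpoint:
initialize: $ ∈ FOLLOW(S)
pass 1:
  S→B a: FOLLOW(B) ⊇ FIRST(a) = {a}; new: +{a}
  S→S B: FOLLOW(S) ⊇ FIRST(B) = {a}; new: +{a}
  S→S B: FOLLOW(B) ⊇ FOLLOW(S) ⊇ {$,a}; new: +{$}
  S→a A: FOLLOW(A) ⊇ FOLLOW(S) ⊇ {$,a}; new: +{$,a}
  S→a C: FOLLOW(C) ⊇ FOLLOW(S) ⊇ {$,a}; new: +{$,a}
  FOLLOW[S]={$,a}  FOLLOW[A]={$,a}  FOLLOW[B]={$,a}  FOLLOW[C]={$,a}
pass 2: done
  FOLLOW[S]={$,a}  FOLLOW[A]={$,a}  FOLLOW[B]={$,a}  FOLLOW[C]={$,a}

FOLLOW(B) = ["$", "a"]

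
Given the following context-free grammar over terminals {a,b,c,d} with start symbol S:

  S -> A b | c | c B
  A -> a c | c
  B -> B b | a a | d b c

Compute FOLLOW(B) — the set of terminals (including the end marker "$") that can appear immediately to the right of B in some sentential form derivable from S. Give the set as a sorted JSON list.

FIRST iteration:
[1]
  A via A→a c: +{a}
  A via A→c: +{c}
  B via B→a a: +{a}
  B via B→d b c: +{d}
  S via S→A b: +{a,c}
  FIRST[S]={a,c}  FIRST[A]={a,c}  FIRST[B]={a,d}
[2] done
  FIRST[S]={a,c}  FIRST[A]={a,c}  FIRST[B]={a,d}

Compute FOLLOW by fixpoint:
seed FOLLOW(S) with $
round 1:
  B→B b: FOLLOW(B) ⊇ FIRST(b) = {b}; new: +{b}
  S→A b: FOLLOW(A) ⊇ FIRST(b) = {b}; new: +{b}
  S→c B: FOLLOW(B) ⊇ FOLLOW(S) ⊇ {$}; new: +{$}
  FOLLOW(S)={$}  FOLLOW(A)={b}  FOLLOW(B)={$,b}
round 2: — fixpoint
  FOLLOW(S)={$}  FOLLOW(A)={b}  FOLLOW(B)={$,b}

FOLLOW(B) = ["$", "b"]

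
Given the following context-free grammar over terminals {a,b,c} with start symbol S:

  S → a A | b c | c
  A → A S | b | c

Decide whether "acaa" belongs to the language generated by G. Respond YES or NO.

Convert to CNF:
  S -> T0 A | T1 T2 | c
  A -> A S | b | c
  T0 -> a
  T1 -> b
  T2 -> c

CYK fill:
  cell(0,0) a: {T0}  orig:{}
  cell(1,1) c: {A,S,T2}  orig:{A,S}
  cell(2,2) a: {T0}  orig:{}
  cell(3,3) a: {T0}  orig:{}
  cell(0,1) ac: {S}
  cell(1,2) ca: ∅
  cell(2,3) aa: ∅
  cell(0,2) aca: ∅
  cell(1,3) caa: ∅
  cell(0,3) acaa: ∅

S ∉ T[0,3] ⇒ NO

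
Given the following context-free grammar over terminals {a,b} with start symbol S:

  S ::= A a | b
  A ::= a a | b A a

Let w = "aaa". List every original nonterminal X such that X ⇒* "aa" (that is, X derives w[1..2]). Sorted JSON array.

CNF form of G:
  S -> A T0 | b
  A -> T0 T0 | T1 X2
  T0 -> a
  T1 -> b
  X2 -> A T0

Fill CYK table bottom-up (cells [i..j] with 1 ≤ i ≤ j ≤ 2 only):
  T[1,1] 'a' = {T0}  orig:{}
  T[2,2] 'a' = {T0}  orig:{}
  T[1,2] 'aa' = {A}

Original NTs in T[1,2] deriving "aa": ["A"]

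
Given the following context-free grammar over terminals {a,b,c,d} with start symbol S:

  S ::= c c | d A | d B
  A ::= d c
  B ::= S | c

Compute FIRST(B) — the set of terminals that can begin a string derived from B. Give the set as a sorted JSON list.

Compute FIRST by fixpoint:
pass 1:
  A via A→d c: +{d}
  B via B→c: +{c}
  S via S→c c: +{c}
  S via S→d A: +{d}
  FIRST(S)={c,d}  FIRST(A)={d}  FIRST(B)={c}
pass 2:
  B via B→S: +{d}
  FIRST(S)={c,d}  FIRST(A)={d}  FIRST(B)={c,d}
pass 3: (no change)
  FIRST(S)={c,d}  FIRST(A)={d}  FIRST(B)={c,d}

FIRST(B) = ["c", "d"]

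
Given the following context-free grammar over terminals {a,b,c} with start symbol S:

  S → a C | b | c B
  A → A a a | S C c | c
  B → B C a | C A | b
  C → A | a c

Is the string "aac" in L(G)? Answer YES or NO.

CNF form of G:
  S -> T0 C | T1 B | b
  A -> A X2 | S X3 | c
  B -> B X4 | C A | b
  C -> A X5 | S X6 | T0 T1 | c
  T0 -> a
  T1 -> c
  X2 -> T0 T0
  X3 -> C T1
  X4 -> C T0
  X5 -> T0 T0
  X6 -> C T1

Fill CYK table bottom-up:
  cell(0,0) a: {T0}  orig:{}
  cell(1,1) a: {T0}  orig:{}
  cell(2,2) c: {A,C,T1}  orig:{A,C}
  cell(0,1) aa: {X2,X5}  orig:{}
  cell(1,2) ac: {C,S}
  cell(0,2) aac: {S}

S ∈ T[0,2] ⇒ YES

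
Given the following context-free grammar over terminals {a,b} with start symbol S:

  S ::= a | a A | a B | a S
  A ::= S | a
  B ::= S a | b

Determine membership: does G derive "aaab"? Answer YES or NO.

CNF form of G:
  S -> T0 A | T0 B | T0 S | a
  A -> T0 A | T0 B | T0 S | a
  B -> S T0 | b
  T0 -> a

CYK fill:
  T[0,0] 'a' = {A,S,T0}  orig:{A,S}
  T[1,1] 'a' = {A,S,T0}  orig:{A,S}
  T[2,2] 'a' = {A,S,T0}  orig:{A,S}
  T[3,3] 'b' = {B}
  T[0,1] 'aa' = {A,B,S}
  T[1,2] 'aa' = {A,B,S}
  T[2,3] 'ab' = {A,S}
  T[0,2] 'aaa' = {A,B,S}
  T[1,3] 'aab' = {A,S}
  T[0,3] 'aaab' = {A,S}

S ∈ T[0,3] ⇒ YES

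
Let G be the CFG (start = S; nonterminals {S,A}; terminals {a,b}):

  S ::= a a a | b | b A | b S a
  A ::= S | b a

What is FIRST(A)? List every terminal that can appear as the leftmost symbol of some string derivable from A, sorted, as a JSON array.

FIRST iteration:
pass 1:
  A via A→b a: +{b}
  S via S→a a a: +{a}
  S via S→b: +{b}
  S: {a,b}  A: {b}
pass 2:
  A via A→S: +{a}
  S: {a,b}  A: {a,b}
pass 3: — fixpoint
  S: {a,b}  A: {a,b}

FIRST(A) = ["a", "b"]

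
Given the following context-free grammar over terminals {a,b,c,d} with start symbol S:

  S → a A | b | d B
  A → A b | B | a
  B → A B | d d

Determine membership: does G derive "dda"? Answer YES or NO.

CNF form of G:
  S -> T1 B | T2 A | b
  A -> A B | A T0 | T1 T1 | a
  B -> A B | T1 T1
  T0 -> b
  T1 -> d
  T2 -> a

Fill CYK table bottom-up:
  T[0,0] 'd' = {T1}  orig:{}
  T[1,1] 'd' = {T1}  orig:{}
  T[2,2] 'a' = {A,T2}  orig:{A}
  T[0,1] 'dd' = {A,B}
  T[1,2] 'da' = ∅
  T[0,2] 'dda' = ∅

S ∉ T[0,2] ⇒ NO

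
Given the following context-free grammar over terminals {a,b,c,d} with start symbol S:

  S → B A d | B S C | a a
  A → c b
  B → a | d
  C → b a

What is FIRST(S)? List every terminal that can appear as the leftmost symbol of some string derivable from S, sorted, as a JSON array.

FIRST sets, iterate to fixpoint:
round 1:
  A via A→c b: +{c}
  B via B→a: +{a}
  B via B→d: +{d}
  C via C→b a: +{b}
  S via S→B A d: +{a,d}
  S: {a,d}  A: {c}  B: {a,d}  C: {b}
round 2: — fixpoint
  S: {a,d}  A: {c}  B: {a,d}  C: {b}

FIRST(S) = ["a", "d"]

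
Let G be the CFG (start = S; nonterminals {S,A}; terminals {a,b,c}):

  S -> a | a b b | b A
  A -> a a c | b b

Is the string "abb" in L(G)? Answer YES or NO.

Convert to CNF:
  S -> T0 X4 | T2 A | a
  A -> T0 X3 | T2 T2
  T0 -> a
  T1 -> c
  T2 -> b
  X3 -> T0 T1
  X4 -> T2 T2

CYK fill:
  [0..0]={S,T0}  "a"  orig:{S}
  [1..1]={T2}  "b"  orig:{}
  [2..2]={T2}  "b"  orig:{}
  [0..1]=∅  "ab"
  [1..2]={A,X4}  "bb"  orig:{A}
  [0..2]={S}  "abb"

S ∈ T[0,2] ⇒ YES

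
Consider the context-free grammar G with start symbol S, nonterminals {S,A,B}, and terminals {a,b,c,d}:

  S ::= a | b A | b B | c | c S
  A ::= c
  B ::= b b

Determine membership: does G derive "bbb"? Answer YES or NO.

CNF form of G:
  S -> T0 A | T0 B | T1 S | a | c
  A -> c
  B -> T0 T0
  T0 -> b
  T1 -> c

CYK fill:
  [0..0]={T0}  "b"  orig:{}
  [1..1]={T0}  "b"  orig:{}
  [2..2]={T0}  "b"  orig:{}
  [0..1]={B}  "bb"
  [1..2]={B}  "bb"
  [0..2]={S}  "bbb"

S ∈ T[0,2] ⇒ YES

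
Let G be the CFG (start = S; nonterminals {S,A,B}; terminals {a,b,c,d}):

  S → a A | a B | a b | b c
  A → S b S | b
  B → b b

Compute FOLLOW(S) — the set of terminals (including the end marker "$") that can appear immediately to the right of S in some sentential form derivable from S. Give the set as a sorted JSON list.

FIRST iteration:
iter 1:
  A via A→b: +{b}
  B via B→b b: +{b}
  S via S→a A: +{a}
  S via S→b c: +{b}
  FIRST[S]={a,b}  FIRST[A]={b}  FIRST[B]={b}
iter 2:
  A via A→S b S: +{a}
  FIRST[S]={a,b}  FIRST[A]={a,b}  FIRST[B]={b}
iter 3: — fixpoint
  FIRST[S]={a,b}  FIRST[A]={a,b}  FIRST[B]={b}

Compute FOLLOW by fixpoint:
seed FOLLOW(S) with $
iter 1:
  A→S b S: FOLLOW(S) ⊇ FIRST(b) = {b}; new: +{b}
  S→a A: FOLLOW(A) ⊇ FOLLOW(S) ⊇ {$,b}; new: +{$,b}
  S→a B: FOLLOW(B) ⊇ FOLLOW(S) ⊇ {$,b}; new: +{$,b}
  FOLLOW(S)={$,b}  FOLLOW(A)={$,b}  FOLLOW(B)={$,b}
iter 2: (stable)
  FOLLOW(S)={$,b}  FOLLOW(A)={$,b}  FOLLOW(B)={$,b}

FOLLOW(S) = ["$", "b"]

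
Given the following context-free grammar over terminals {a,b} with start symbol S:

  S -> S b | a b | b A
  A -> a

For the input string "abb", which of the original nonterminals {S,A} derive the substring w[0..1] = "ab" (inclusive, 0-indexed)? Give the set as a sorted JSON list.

CNF form of G:
  S -> S T0 | T0 A | T1 T0
  A -> a
  T0 -> b
  T1 -> a

CYK table (by increasing span) (cells [i..j] with 0 ≤ i ≤ j ≤ 1 only):
  [0..0]={A,T1}  "a"  orig:{A}
  [1..1]={T0}  "b"  orig:{}
  [0..1]={S}  "ab"

Original NTs in T[0,1] deriving "ab": ["S"]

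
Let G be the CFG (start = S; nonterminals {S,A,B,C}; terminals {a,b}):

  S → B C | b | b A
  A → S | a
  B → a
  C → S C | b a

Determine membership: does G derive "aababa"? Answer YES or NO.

Convert to CNF:
  S -> B C | T0 A | b
  A -> B C | T0 A | a | b
  B -> a
  C -> S C | T0 T1
  T0 -> b
  T1 -> a

CYK table (by increasing span):
  [0..0]={A,B,T1}  "a"  orig:{A,B}
  [1..1]={A,B,T1}  "a"  orig:{A,B}
  [2..2]={A,S,T0}  "b"  orig:{A,S}
  [3..3]={A,B,T1}  "a"  orig:{A,B}
  [4..4]={A,S,T0}  "b"  orig:{A,S}
  [5..5]={A,B,T1}  "a"  orig:{A,B}
  [0..1]=∅  "aa"
  [1..2]=∅  "ab"
  [2..3]={A,C,S}  "ba"
  [3..4]=∅  "ab"
  [4..5]={A,C,S}  "ba"
  [0..2]=∅  "aab"
  [1..3]={A,S}  "aba"
  [2..4]=∅  "bab"
  [3..5]={A,S}  "aba"
  [0..3]=∅  "aaba"
  [1..4]=∅  "abab"
  [2..5]={A,C,S}  "baba"
  [0..4]=∅  "aabab"
  [1..5]={A,C,S}  "ababa"
  [0..5]={A,S}  "aababa"

S ∈ T[0,5] ⇒ YES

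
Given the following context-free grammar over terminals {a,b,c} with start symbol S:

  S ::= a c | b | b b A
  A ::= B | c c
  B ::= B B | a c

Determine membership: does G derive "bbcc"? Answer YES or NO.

Convert to CNF:
  S -> T0 T1 | T2 X3 | b
  A -> B B | T0 T1 | T1 T1
  B -> B B | T0 T1
  T0 -> a
  T1 -> c
  T2 -> b
  X3 -> T2 A

CYK table (by increasing span):
  [0..0]={S,T2}  "b"  orig:{S}
  [1..1]={S,T2}  "b"  orig:{S}
  [2..2]={T1}  "c"  orig:{}
  [3..3]={T1}  "c"  orig:{}
  [0..1]=∅  "bb"
  [1..2]=∅  "bc"
  [2..3]={A}  "cc"
  [0..2]=∅  "bbc"
  [1..3]={X3}  "bcc"  orig:{}
  [0..3]={S}  "bbcc"

S ∈ T[0,3] ⇒ YES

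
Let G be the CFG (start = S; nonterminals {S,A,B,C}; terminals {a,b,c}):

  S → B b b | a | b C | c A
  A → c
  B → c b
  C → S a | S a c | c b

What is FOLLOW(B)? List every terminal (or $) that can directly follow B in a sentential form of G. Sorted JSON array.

FIRST iteration:
pass 1:
  A via A→c: +{c}
  B via B→c b: +{c}
  C via C→c b: +{c}
  S via S→B b b: +{c}
  S via S→a: +{a}
  S via S→b C: +{b}
  FIRST(S)={a,b,c}  FIRST(A)={c}  FIRST(B)={c}  FIRST(C)={c}
pass 2:
  C via C→S a: +{a,b}
  FIRST(S)={a,b,c}  FIRST(A)={c}  FIRST(B)={c}  FIRST(C)={a,b,c}
pass 3: done
  FIRST(S)={a,b,c}  FIRST(A)={c}  FIRST(B)={c}  FIRST(C)={a,b,c}

Compute FOLLOW by fixpoint:
seed FOLLOW(S) with $
iter 1:
  C→S a: FOLLOW(S) ⊇ FIRST(a) = {a}; new: +{a}
  S→B b b: FOLLOW(B) ⊇ FIRST(b) = {b}; new: +{b}
  S→b C: FOLLOW(C) ⊇ FOLLOW(S) ⊇ {$,a}; new: +{$,a}
  S→c A: FOLLOW(A) ⊇ FOLLOW(S) ⊇ {$,a}; new: +{$,a}
  FOLLOW(S)={$,a}  FOLLOW(A)={$,a}  FOLLOW(B)={b}  FOLLOW(C)={$,a}
iter 2: — fixpoint
  FOLLOW(S)={$,a}  FOLLOW(A)={$,a}  FOLLOW(B)={b}  FOLLOW(C)={$,a}

FOLLOW(B) = ["b"]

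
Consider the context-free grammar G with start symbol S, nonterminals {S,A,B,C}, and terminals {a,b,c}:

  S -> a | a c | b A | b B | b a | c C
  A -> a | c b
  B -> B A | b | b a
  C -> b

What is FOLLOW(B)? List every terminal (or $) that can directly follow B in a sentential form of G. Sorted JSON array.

FIRST iteration:
iter 1:
  A via A→a: +{a}
  A via A→c b: +{c}
  B via B→b: +{b}
  C via C→b: +{b}
  S via S→a: +{a}
  S via S→b A: +{b}
  S via S→c C: +{c}
  S: {a,b,c}  A: {a,c}  B: {b}  C: {b}
iter 2: done
  S: {a,b,c}  A: {a,c}  B: {b}  C: {b}

FOLLOW iteration:
initialize: $ ∈ FOLLOW(S)
pass 1:
  B→B A: FOLLOW(B) ⊇ FIRST(A) = {a,c}; new: +{a,c}
  B→B A: FOLLOW(A) ⊇ FOLLOW(B) ⊇ {a,c}; new: +{a,c}
  S→b A: FOLLOW(A) ⊇ FOLLOW(S) ⊇ {$}; new: +{$}
  S→b B: FOLLOW(B) ⊇ FOLLOW(S) ⊇ {$}; new: +{$}
  S→c C: FOLLOW(C) ⊇ FOLLOW(S) ⊇ {$}; new: +{$}
  S: {$}  A: {$,a,c}  B: {$,a,c}  C: {$}
pass 2: — fixpoint
  S: {$}  A: {$,a,c}  B: {$,a,c}  C: {$}

FOLLOW(B) = ["$", "a", "c"]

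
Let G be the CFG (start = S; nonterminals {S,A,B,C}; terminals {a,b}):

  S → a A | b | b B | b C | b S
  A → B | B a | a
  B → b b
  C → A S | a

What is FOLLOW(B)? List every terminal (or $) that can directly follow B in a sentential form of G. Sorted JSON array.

Compute FIRST by fixpoint:
round 1:
  A via A→a: +{a}
  B via B→b b: +{b}
  C via C→A S: +{a}
  S via S→a A: +{a}
  S via S→b: +{b}
  FIRST(S)={a,b}  FIRST(A)={a}  FIRST(B)={b}  FIRST(C)={a}
round 2:
  A via A→B: +{b}
  C via C→A S: +{b}
  FIRST(S)={a,b}  FIRST(A)={a,b}  FIRST(B)={b}  FIRST(C)={a,b}
round 3: done
  FIRST(S)={a,b}  FIRST(A)={a,b}  FIRST(B)={b}  FIRST(C)={a,b}

FOLLOW iteration:
FOLLOW(S) := {$}
[1]
  A→B a: FOLLOW(B) ⊇ FIRST(a) = {a}; new: +{a}
  C→A S: FOLLOW(A) ⊇ FIRST(S) = {a,b}; new: +{a,b}
  S→a A: FOLLOW(A) ⊇ FOLLOW(S) ⊇ {$}; new: +{$}
  S→b B: FOLLOW(B) ⊇ FOLLOW(S) ⊇ {$}; new: +{$}
  S→b C: FOLLOW(C) ⊇ FOLLOW(S) ⊇ {$}; new: +{$}
  S: {$}  A: {$,a,b}  B: {$,a}  C: {$}
[2]
  A→B: FOLLOW(B) ⊇ FOLLOW(A) ⊇ {$,a,b}; new: +{b}
  S: {$}  A: {$,a,b}  B: {$,a,b}  C: {$}
[3] — fixpoint
  S: {$}  A: {$,a,b}  B: {$,a,b}  C: {$}

FOLLOW(B) = ["$", "a", "b"]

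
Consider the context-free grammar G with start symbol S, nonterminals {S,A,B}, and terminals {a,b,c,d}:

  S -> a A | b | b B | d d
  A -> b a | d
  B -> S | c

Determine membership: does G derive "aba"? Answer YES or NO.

Convert to CNF:
  S -> T0 B | T1 A | T2 T2 | b
  A -> T0 T1 | d
  B -> T0 B | T1 A | T2 T2 | b | c
  T0 -> b
  T1 -> a
  T2 -> d

CYK fill:
  T[0,0] 'a' = {T1}  orig:{}
  T[1,1] 'b' = {B,S,T0}  orig:{B,S}
  T[2,2] 'a' = {T1}  orig:{}
  T[0,1] 'ab' = ∅
  T[1,2] 'ba' = {A}
  T[0,2] 'aba' = {B,S}

S ∈ T[0,2] ⇒ YES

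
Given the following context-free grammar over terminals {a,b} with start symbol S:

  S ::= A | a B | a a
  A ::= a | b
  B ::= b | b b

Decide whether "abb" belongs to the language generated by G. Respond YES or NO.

CNF form of G:
  S -> T1 B | T1 T1 | a | b
  A -> a | b
  B -> T0 T0 | b
  T0 -> b
  T1 -> a

CYK table (by increasing span):
  T[0,0] 'a' = {A,S,T1}  orig:{A,S}
  T[1,1] 'b' = {A,B,S,T0}  orig:{A,B,S}
  T[2,2] 'b' = {A,B,S,T0}  orig:{A,B,S}
  T[0,1] 'ab' = {S}
  T[1,2] 'bb' = {B}
  T[0,2] 'abb' = {S}

S ∈ T[0,2] ⇒ YES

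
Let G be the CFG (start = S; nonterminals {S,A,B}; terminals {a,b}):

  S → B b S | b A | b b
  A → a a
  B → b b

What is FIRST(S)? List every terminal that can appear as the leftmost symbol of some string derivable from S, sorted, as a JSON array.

Compute FIRST by fixpoint:
round 1:
  A via A→a a: +{a}
  B via B→b b: +{b}
  S via S→B b S: +{b}
  S: {b}  A: {a}  B: {b}
round 2: — fixpoint
  S: {b}  A: {a}  B: {b}

FIRST(S) = ["b"]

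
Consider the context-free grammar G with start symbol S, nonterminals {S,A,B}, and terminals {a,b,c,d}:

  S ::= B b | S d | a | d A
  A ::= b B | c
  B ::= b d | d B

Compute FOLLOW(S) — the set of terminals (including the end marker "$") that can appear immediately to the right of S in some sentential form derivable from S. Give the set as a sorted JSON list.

Compute FIRST by fixpoint:
[1]
  A via A→b B: +{b}
  A via A→c: +{c}
  B via B→b d: +{b}
  B via B→d B: +{d}
  S via S→B b: +{b,d}
  S via S→a: +{a}
  FIRST(S)={a,b,d}  FIRST(A)={b,c}  FIRST(B)={b,d}
[2] (no change)
  FIRST(S)={a,b,d}  FIRST(A)={b,c}  FIRST(B)={b,d}

Compute FOLLOW by fixpoint:
seed FOLLOW(S) with $
iter 1:
  S→B b: FOLLOW(B) ⊇ FIRST(b) = {b}; new: +{b}
  S→S d: FOLLOW(S) ⊇ FIRST(d) = {d}; new: +{d}
  S→d A: FOLLOW(A) ⊇ FOLLOW(S) ⊇ {$,d}; new: +{$,d}
  S: {$,d}  A: {$,d}  B: {b}
iter 2:
  A→b B: FOLLOW(B) ⊇ FOLLOW(A) ⊇ {$,d}; new: +{$,d}
  S: {$,d}  A: {$,d}  B: {$,b,d}
iter 3: (stable)
  S: {$,d}  A: {$,d}  B: {$,b,d}

FOLLOW(S) = ["$", "d"]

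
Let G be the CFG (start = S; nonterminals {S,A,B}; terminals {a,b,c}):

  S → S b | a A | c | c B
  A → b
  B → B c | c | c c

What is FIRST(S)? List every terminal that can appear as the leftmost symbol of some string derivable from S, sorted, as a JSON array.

Compute FIRST by fixpoint:
round 1:
  A via A→b: +{b}
  B via B→c: +{c}
  S via S→a A: +{a}
  S via S→c: +{c}
  S: {a,c}  A: {b}  B: {c}
round 2: (stable)
  S: {a,c}  A: {b}  B: {c}

FIRST(S) = ["a", "c"]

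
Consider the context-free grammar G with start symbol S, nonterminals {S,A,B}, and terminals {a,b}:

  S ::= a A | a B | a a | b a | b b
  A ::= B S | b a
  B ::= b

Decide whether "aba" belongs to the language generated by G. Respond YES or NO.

CNF form of G:
  S -> T0 T0 | T0 T1 | T1 A | T1 B | T1 T1
  A -> B S | T0 T1
  B -> b
  T0 -> b
  T1 -> a

CYK table (by increasing span):
  [0..0]={T1}  "a"  orig:{}
  [1..1]={B,T0}  "b"  orig:{B}
  [2..2]={T1}  "a"  orig:{}
  [0..1]={S}  "ab"
  [1..2]={A,S}  "ba"
  [0..2]={S}  "aba"

S ∈ T[0,2] ⇒ YES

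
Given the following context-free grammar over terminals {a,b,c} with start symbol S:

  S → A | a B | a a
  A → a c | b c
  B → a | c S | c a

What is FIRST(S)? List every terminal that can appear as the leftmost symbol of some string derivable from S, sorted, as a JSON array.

Compute FIRST by fixpoint:
pass 1:
  A via A→a c: +{a}
  A via A→b c: +{b}
  B via B→a: +{a}
  B via B→c S: +{c}
  S via S→A: +{a,b}
  S: {a,b}  A: {a,b}  B: {a,c}
pass 2: (no change)
  S: {a,b}  A: {a,b}  B: {a,c}

FIRST(S) = ["a", "b"]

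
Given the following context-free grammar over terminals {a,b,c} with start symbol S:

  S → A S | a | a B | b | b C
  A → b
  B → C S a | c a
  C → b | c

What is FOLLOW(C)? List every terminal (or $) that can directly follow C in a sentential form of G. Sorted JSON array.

FIRST iteration:
pass 1:
  A via A→b: +{b}
  B via B→c a: +{c}
  C via C→b: +{b}
  C via C→c: +{c}
  S via S→A S: +{b}
  S via S→a: +{a}
  FIRST(S)={a,b}  FIRST(A)={b}  FIRST(B)={c}  FIRST(C)={b,c}
pass 2:
  B via B→C S a: +{b}
  FIRST(S)={a,b}  FIRST(A)={b}  FIRST(B)={b,c}  FIRST(C)={b,c}
pass 3: — fixpoint
  FIRST(S)={a,b}  FIRST(A)={b}  FIRST(B)={b,c}  FIRST(C)={b,c}

Compute FOLLOW by fixpoint:
initialize: $ ∈ FOLLOW(S)
iter 1:
  B→C S a: FOLLOW(C) ⊇ FIRST(S) = {a,b}; new: +{a,b}
  B→C S a: FOLLOW(S) ⊇ FIRST(a) = {a}; new: +{a}
  S→A S: FOLLOW(A) ⊇ FIRST(S) = {a,b}; new: +{a,b}
  S→a B: FOLLOW(B) ⊇ FOLLOW(S) ⊇ {$,a}; new: +{$,a}
  S→b C: FOLLOW(C) ⊇ FOLLOW(S) ⊇ {$,a}; new: +{$}
  S: {$,a}  A: {a,b}  B: {$,a}  C: {$,a,b}
iter 2: — fixpoint
  S: {$,a}  A: {a,b}  B: {$,a}  C: {$,a,b}

FOLLOW(C) = ["$", "a", "b"]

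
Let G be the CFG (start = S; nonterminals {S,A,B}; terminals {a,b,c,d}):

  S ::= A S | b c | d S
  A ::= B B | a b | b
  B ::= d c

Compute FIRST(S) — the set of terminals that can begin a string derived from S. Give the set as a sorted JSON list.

FIRST sets, iterate to fixpoint:
iter 1:
  A via A→a b: +{a}
  A via A→b: +{b}
  B via B→d c: +{d}
  S via S→A S: +{a,b}
  S via S→d S: +{d}
  FIRST(S)={a,b,d}  FIRST(A)={a,b}  FIRST(B)={d}
iter 2:
  A via A→B B: +{d}
  FIRST(S)={a,b,d}  FIRST(A)={a,b,d}  FIRST(B)={d}
iter 3: (stable)
  FIRST(S)={a,b,d}  FIRST(A)={a,b,d}  FIRST(B)={d}

FIRST(S) = ["a", "b", "d"]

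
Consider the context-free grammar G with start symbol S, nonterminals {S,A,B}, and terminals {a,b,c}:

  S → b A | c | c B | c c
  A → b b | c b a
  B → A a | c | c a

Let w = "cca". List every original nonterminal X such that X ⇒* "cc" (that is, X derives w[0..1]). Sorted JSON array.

CNF form of G:
  S -> T0 A | T1 B | T1 T1 | c
  A -> T0 T0 | T1 X3
  B -> A T2 | T1 T2 | c
  T0 -> b
  T1 -> c
  T2 -> a
  X3 -> T0 T2

CYK table (by increasing span), restricted to cells inside w[0..1]:
  cell(0,0) c: {B,S,T1}  orig:{B,S}
  cell(1,1) c: {B,S,T1}  orig:{B,S}
  cell(0,1) cc: {S}

Original NTs in T[0,1] deriving "cc": ["S"]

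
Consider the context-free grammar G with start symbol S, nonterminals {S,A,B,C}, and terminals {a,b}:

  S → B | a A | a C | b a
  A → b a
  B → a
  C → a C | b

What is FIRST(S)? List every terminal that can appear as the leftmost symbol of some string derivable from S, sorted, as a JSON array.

Compute FIRST by fixpoint:
round 1:
  A via A→b a: +{b}
  B via B→a: +{a}
  C via C→a C: +{a}
  C via C→b: +{b}
  S via S→B: +{a}
  S via S→b a: +{b}
  FIRST(S)={a,b}  FIRST(A)={b}  FIRST(B)={a}  FIRST(C)={a,b}
round 2: (no change)
  FIRST(S)={a,b}  FIRST(A)={b}  FIRST(B)={a}  FIRST(C)={a,b}

FIRST(S) = ["a", "b"]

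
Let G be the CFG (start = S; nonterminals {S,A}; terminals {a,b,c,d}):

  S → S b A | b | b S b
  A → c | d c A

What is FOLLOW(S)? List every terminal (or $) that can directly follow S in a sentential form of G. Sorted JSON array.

FIRST sets, iterate to fixpoint:
iter 1:
  A via A→c: +{c}
  A via A→d c A: +{d}
  S via S→b: +{b}
  FIRST(S)={b}  FIRST(A)={c,d}
iter 2: — fixpoint
  FIRST(S)={b}  FIRST(A)={c,d}

Compute FOLLOW by fixpoint:
FOLLOW(S) := {$}
iter 1:
  S→S b A: FOLLOW(S) ⊇ FIRST(b) = {b}; new: +{b}
  S→S b A: FOLLOW(A) ⊇ FOLLOW(S) ⊇ {$,b}; new: +{$,b}
  FOLLOW(S)={$,b}  FOLLOW(A)={$,b}
iter 2: — fixpoint
  FOLLOW(S)={$,b}  FOLLOW(A)={$,b}

FOLLOW(S) = ["$", "b"]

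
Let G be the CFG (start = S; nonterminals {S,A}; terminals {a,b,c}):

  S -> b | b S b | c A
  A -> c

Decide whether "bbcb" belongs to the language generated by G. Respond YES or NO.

Convert to CNF:
  S -> T0 X2 | T1 A | b
  A -> c
  T0 -> b
  T1 -> c
  X2 -> S T0

CYK fill:
  cell(0,0) b: {S,T0}  orig:{S}
  cell(1,1) b: {S,T0}  orig:{S}
  cell(2,2) c: {A,T1}  orig:{A}
  cell(3,3) b: {S,T0}  orig:{S}
  cell(0,1) bb: {X2}  orig:{}
  cell(1,2) bc: ∅
  cell(2,3) cb: ∅
  cell(0,2) bbc: ∅
  cell(1,3) bcb: ∅
  cell(0,3) bbcb: ∅

S ∉ T[0,3] ⇒ NO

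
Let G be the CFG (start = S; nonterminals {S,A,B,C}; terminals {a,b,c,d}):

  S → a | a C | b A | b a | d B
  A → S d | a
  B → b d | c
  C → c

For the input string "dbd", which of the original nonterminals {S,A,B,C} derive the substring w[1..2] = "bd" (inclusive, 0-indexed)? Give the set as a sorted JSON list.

Convert to CNF:
  S -> T0 B | T1 A | T1 T2 | T2 C | a
  A -> S T0 | a
  B -> T1 T0 | c
  C -> c
  T0 -> d
  T1 -> b
  T2 -> a

Fill CYK table bottom-up, restricted to cells inside w[1..2]:
  [1..1]={T1}  "b"  orig:{}
  [2..2]={T0}  "d"  orig:{}
  [1..2]={B}  "bd"

Original NTs in T[1,2] deriving "bd": ["B"]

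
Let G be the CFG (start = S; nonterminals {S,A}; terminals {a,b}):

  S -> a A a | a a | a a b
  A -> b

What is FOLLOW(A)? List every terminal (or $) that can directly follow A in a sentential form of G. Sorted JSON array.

Compute FIRST by fixpoint:
pass 1:
  A via A→b: +{b}
  S via S→a A a: +{a}
  S: {a}  A: {b}
pass 2: done
  S: {a}  A: {b}

Compute FOLLOW by fixpoint:
seed FOLLOW(S) with $
[1]
  S→a A a: FOLLOW(A) ⊇ FIRST(a) = {a}; new: +{a}
  FOLLOW[S]={$}  FOLLOW[A]={a}
[2] — fixpoint
  FOLLOW[S]={$}  FOLLOW[A]={a}

FOLLOW(A) = ["a"]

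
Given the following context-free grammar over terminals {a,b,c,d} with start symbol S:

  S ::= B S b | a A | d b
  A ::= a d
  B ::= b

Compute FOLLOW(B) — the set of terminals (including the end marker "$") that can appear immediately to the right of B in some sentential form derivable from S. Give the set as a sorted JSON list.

Compute FIRST by fixpoint:
iter 1:
  A via A→a d: +{a}
  B via B→b: +{b}
  S via S→B S b: +{b}
  S via S→a A: +{a}
  S via S→d b: +{d}
  FIRST[S]={a,b,d}  FIRST[A]={a}  FIRST[B]={b}
iter 2: done
  FIRST[S]={a,b,d}  FIRST[A]={a}  FIRST[B]={b}

Compute FOLLOW by fixpoint:
seed FOLLOW(S) with $
iter 1:
  S→B S b: FOLLOW(B) ⊇ FIRST(S) = {a,b,d}; new: +{a,b,d}
  S→B S b: FOLLOW(S) ⊇ FIRST(b) = {b}; new: +{b}
  S→a A: FOLLOW(A) ⊇ FOLLOW(S) ⊇ {$,b}; new: +{$,b}
  FOLLOW[S]={$,b}  FOLLOW[A]={$,b}  FOLLOW[B]={a,b,d}
iter 2: (stable)
  FOLLOW[S]={$,b}  FOLLOW[A]={$,b}  FOLLOW[B]={a,b,d}

FOLLOW(B) = ["a", "b", "d"]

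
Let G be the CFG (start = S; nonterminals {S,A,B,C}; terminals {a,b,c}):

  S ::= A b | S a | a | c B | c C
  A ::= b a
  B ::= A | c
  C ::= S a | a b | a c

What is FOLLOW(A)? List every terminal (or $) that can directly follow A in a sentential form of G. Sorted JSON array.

FIRST iteration:
pass 1:
  A via A→b a: +{b}
  B via B→A: +{b}
  B via B→c: +{c}
  C via C→a b: +{a}
  S via S→A b: +{b}
  S via S→a: +{a}
  S via S→c B: +{c}
  FIRST[S]={a,b,c}  FIRST[A]={b}  FIRST[B]={b,c}  FIRST[C]={a}
pass 2:
  C via C→S a: +{b,c}
  FIRST[S]={a,b,c}  FIRST[A]={b}  FIRST[B]={b,c}  FIRST[C]={a,b,c}
pass 3: — fixpoint
  FIRST[S]={a,b,c}  FIRST[A]={b}  FIRST[B]={b,c}  FIRST[C]={a,b,c}

FOLLOW sets:
FOLLOW(S) := {$}
pass 1:
  C→S a: FOLLOW(S) ⊇ FIRST(a) = {a}; new: +{a}
  S→A b: FOLLOW(A) ⊇ FIRST(b) = {b}; new: +{b}
  S→c B: FOLLOW(B) ⊇ FOLLOW(S) ⊇ {$,a}; new: +{$,a}
  S→c C: FOLLOW(C) ⊇ FOLLOW(S) ⊇ {$,a}; new: +{$,a}
  FOLLOW[S]={$,a}  FOLLOW[A]={b}  FOLLOW[B]={$,a}  FOLLOW[C]={$,a}
pass 2:
  B→A: FOLLOW(A) ⊇ FOLLOW(B) ⊇ {$,a}; new: +{$,a}
  FOLLOW[S]={$,a}  FOLLOW[A]={$,a,b}  FOLLOW[B]={$,a}  FOLLOW[C]={$,a}
pass 3: — fixpoint
  FOLLOW[S]={$,a}  FOLLOW[A]={$,a,b}  FOLLOW[B]={$,a}  FOLLOW[C]={$,a}

FOLLOW(A) = ["$", "a", "b"]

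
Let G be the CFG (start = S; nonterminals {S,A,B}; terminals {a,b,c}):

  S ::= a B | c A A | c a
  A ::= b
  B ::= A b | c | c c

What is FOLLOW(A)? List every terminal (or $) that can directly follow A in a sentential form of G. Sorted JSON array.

FIRST sets, iterate to fixpoint:
round 1:
  A via A→b: +{b}
  B via B→A b: +{b}
  B via B→c: +{c}
  S via S→a B: +{a}
  S via S→c A A: +{c}
  FIRST(S)={a,c}  FIRST(A)={b}  FIRST(B)={b,c}
round 2: (no change)
  FIRST(S)={a,c}  FIRST(A)={b}  FIRST(B)={b,c}

FOLLOW sets:
FOLLOW(S) := {$}
iter 1:
  B→A b: FOLLOW(A) ⊇ FIRST(b) = {b}; new: +{b}
  S→a B: FOLLOW(B) ⊇ FOLLOW(S) ⊇ {$}; new: +{$}
  S→c A A: FOLLOW(A) ⊇ FOLLOW(S) ⊇ {$}; new: +{$}
  FOLLOW(S)={$}  FOLLOW(A)={$,b}  FOLLOW(B)={$}
iter 2: done
  FOLLOW(S)={$}  FOLLOW(A)={$,b}  FOLLOW(B)={$}

FOLLOW(A) = ["$", "b"]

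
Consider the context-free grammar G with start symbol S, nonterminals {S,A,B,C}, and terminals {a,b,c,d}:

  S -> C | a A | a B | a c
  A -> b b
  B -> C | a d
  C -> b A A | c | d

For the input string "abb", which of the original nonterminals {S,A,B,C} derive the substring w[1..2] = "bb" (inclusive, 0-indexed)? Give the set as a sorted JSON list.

Convert to CNF:
  S -> T0 X6 | T1 A | T1 B | T1 T3 | c | d
  A -> T0 T0
  B -> T0 X4 | T1 T2 | c | d
  C -> T0 X5 | c | d
  T0 -> b
  T1 -> a
  T2 -> d
  T3 -> c
  X4 -> A A
  X5 -> A A
  X6 -> A A

CYK fill (cells [i..j] with 1 ≤ i ≤ j ≤ 2 only):
  [1..1]={T0}  "b"  orig:{}
  [2..2]={T0}  "b"  orig:{}
  [1..2]={A}  "bb"

Original NTs in T[1,2] deriving "bb": ["A"]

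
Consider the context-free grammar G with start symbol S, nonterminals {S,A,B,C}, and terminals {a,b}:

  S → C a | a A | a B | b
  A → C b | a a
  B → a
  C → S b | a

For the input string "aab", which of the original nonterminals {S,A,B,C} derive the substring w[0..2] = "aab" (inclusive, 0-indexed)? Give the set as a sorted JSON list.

CNF form of G:
  S -> C T1 | T1 A | T1 B | b
  A -> C T0 | T1 T1
  B -> a
  C -> S T0 | a
  T0 -> b
  T1 -> a

CYK table (by increasing span) (cells [i..j] with 0 ≤ i ≤ j ≤ 2 only):
  [0..0]={B,C,T1}  "a"  orig:{B,C}
  [1..1]={B,C,T1}  "a"  orig:{B,C}
  [2..2]={S,T0}  "b"  orig:{S}
  [0..1]={A,S}  "aa"
  [1..2]={A}  "ab"
  [0..2]={C,S}  "aab"

Original NTs in T[0,2] deriving "aab": ["C", "S"]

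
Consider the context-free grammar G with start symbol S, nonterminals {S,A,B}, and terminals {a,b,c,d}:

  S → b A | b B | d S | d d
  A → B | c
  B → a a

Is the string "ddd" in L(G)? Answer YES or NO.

CNF form of G:
  S -> T1 A | T1 B | T2 S | T2 T2
  A -> T0 T0 | c
  B -> T0 T0
  T0 -> a
  T1 -> b
  T2 -> d

CYK table (by increasing span):
  T[0,0] 'd' = {T2}  orig:{}
  T[1,1] 'd' = {T2}  orig:{}
  T[2,2] 'd' = {T2}  orig:{}
  T[0,1] 'dd' = {S}
  T[1,2] 'dd' = {S}
  T[0,2] 'ddd' = {S}

S ∈ T[0,2] ⇒ YES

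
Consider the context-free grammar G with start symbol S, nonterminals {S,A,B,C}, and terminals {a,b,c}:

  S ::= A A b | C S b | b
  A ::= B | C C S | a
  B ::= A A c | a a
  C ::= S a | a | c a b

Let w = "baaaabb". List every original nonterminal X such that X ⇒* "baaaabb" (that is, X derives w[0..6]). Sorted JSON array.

Convert to CNF:
  S -> A X7 | C X8 | b
  A -> A X3 | C X4 | T1 T1 | a
  B -> A X5 | T1 T1
  C -> S T1 | T0 X6 | a
  T0 -> c
  T1 -> a
  T2 -> b
  X3 -> A T0
  X4 -> C S
  X5 -> A T0
  X6 -> T1 T2
  X7 -> A T2
  X8 -> S T2

Fill CYK table bottom-up (cells [i..j] with 0 ≤ i ≤ j ≤ 6 only):
  [0..0]={S,T2}  "b"  orig:{S}
  [1..1]={A,C,T1}  "a"  orig:{A,C}
  [2..2]={A,C,T1}  "a"  orig:{A,C}
  [3..3]={A,C,T1}  "a"  orig:{A,C}
  [4..4]={A,C,T1}  "a"  orig:{A,C}
  [5..5]={S,T2}  "b"  orig:{S}
  [6..6]={S,T2}  "b"  orig:{S}
  [0..1]={C}  "ba"
  [1..2]={A,B}  "aa"
  [2..3]={A,B}  "aa"
  [3..4]={A,B}  "aa"
  [4..5]={X4,X6,X7}  "ab"  orig:{}
  [5..6]={X8}  "bb"  orig:{}
  [0..2]=∅  "baa"
  [1..3]=∅  "aaa"
  [2..4]=∅  "aaa"
  [3..5]={A,S,X7}  "aab"  orig:{A,S}
  [4..6]={S}  "abb"
  [0..3]=∅  "baaa"
  [1..4]=∅  "aaaa"
  [2..5]={S,X4}  "aaab"  orig:{S}
  [3..6]={X4,X7,X8}  "aabb"  orig:{}
  [0..4]=∅  "baaaa"
  [1..5]={A,S,X4}  "aaaab"  orig:{A,S}
  [2..6]={A,S,X8}  "aaabb"  orig:{A,S}
  [0..5]={A,X4}  "baaaab"  orig:{A}
  [1..6]={S,X4,X7,X8}  "aaaabb"  orig:{S}
  [0..6]={S,X4,X7}  "baaaabb"  orig:{S}

Original NTs in T[0,6] deriving "baaaabb": ["S"]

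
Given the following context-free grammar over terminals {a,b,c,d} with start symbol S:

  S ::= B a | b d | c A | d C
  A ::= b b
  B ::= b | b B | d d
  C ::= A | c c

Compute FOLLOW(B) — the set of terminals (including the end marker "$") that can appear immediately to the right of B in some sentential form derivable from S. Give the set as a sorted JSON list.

FIRST sets, iterate to fixpoint:
[1]
  A via A→b b: +{b}
  B via B→b: +{b}
  B via B→d d: +{d}
  C via C→A: +{b}
  C via C→c c: +{c}
  S via S→B a: +{b,d}
  S via S→c A: +{c}
  FIRST(S)={b,c,d}  FIRST(A)={b}  FIRST(B)={b,d}  FIRST(C)={b,c}
[2] — fixpoint
  FIRST(S)={b,c,d}  FIRST(A)={b}  FIRST(B)={b,d}  FIRST(C)={b,c}

Compute FOLLOW by fixpoint:
seed FOLLOW(S) with $
pass 1:
  S→B a: FOLLOW(B) ⊇ FIRST(a) = {a}; new: +{a}
  S→c A: FOLLOW(A) ⊇ FOLLOW(S) ⊇ {$}; new: +{$}
  S→d C: FOLLOW(C) ⊇ FOLLOW(S) ⊇ {$}; new: +{$}
  FOLLOW[S]={$}  FOLLOW[A]={$}  FOLLOW[B]={a}  FOLLOW[C]={$}
pass 2: (stable)
  FOLLOW[S]={$}  FOLLOW[A]={$}  FOLLOW[B]={a}  FOLLOW[C]={$}

FOLLOW(B) = ["a"]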